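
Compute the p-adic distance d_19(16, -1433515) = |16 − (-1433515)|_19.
d_19(16, -1433515) = 1/130321

Step 1 — x − y = 16 − (-1433515) = 1433531. Step 2 — v_19(1433531) = 4 (factor: 1433531 = (19^4 · 11); the sign does not affect v_p). Step 3 — |x − y|_19 = 19^{-4} = 1/130321.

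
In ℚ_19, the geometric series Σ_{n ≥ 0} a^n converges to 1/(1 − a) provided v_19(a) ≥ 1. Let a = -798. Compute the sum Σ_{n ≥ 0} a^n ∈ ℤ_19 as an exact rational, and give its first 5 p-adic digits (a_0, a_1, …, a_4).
Σ a^n = 1/(1 − a) = 1/799;  first 5 digits = (1, 15, 13, 9, 9)

v_19(a) = 1 ≥ 1, so the series converges in ℤ_19 to 1/(1 − a) = 1/(1 − (-798)) = 1/799. Expand this rational in ℤ_19: compute digits iteratively via d_i = x_i mod 19, x_{i+1} = (x_i − d_i)/19. The first 5 digits are (1, 15, 13, 9, 9).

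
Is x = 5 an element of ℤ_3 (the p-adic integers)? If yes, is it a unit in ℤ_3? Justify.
x ∈ ℤ_3^× (unit); v_3(x) = 0

ℤ_3 = {x ∈ ℚ_3 : v_3(x) ≥ 0} and ℤ_3^× = {x ∈ ℤ_3 : v_3(x) = 0}. Here v_3(5) = v_3(num) − v_3(den) = 0; compare against these criteria.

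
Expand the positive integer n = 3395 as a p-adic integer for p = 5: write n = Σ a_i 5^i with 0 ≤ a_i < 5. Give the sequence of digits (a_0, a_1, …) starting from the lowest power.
(a_0, a_1, …) = (0, 4, 0, 2, 0, 1)

Repeated division by 5 gives the digits low-to-high: 3395 = 4·5^1 + 2·5^3 + 1·5^5. Digit sequence: (0, 4, 0, 2, 0, 1).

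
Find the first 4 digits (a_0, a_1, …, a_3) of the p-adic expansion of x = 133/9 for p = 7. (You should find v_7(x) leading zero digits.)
(a_0, …, a_3) = (0, 6, 1, 6)

v_7(133/9) = 1, so a_0 = ... = a_0 = 0. Factor out: x = 7^1 · u with u = 19/9 a unit in ℤ_7. Expand u iteratively via a_{v+i} = u_i mod 7, u_{i+1} = (u_i − a_{v+i})/7:
  u_0 = 19/9;  a_1 = 6;  u_1 = (u_0 − 6)/7 = -5/9
  u_1 = -5/9;  a_2 = 1;  u_2 = (u_1 − 1)/7 = -2/9
  u_2 = -2/9;  a_3 = 6;  u_3 = (u_2 − 6)/7 = -8/9
Digits: (0, 6, 1, 6).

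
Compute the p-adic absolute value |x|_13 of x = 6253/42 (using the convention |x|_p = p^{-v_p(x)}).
|6253/42|_13 = 1/169

Step 1 — compute v_13(x) by factoring powers of 13 out of the numerator and denominator: v_13(6253/42) = 2. Step 2 — apply |x|_p = p^{-v_p(x)} = 13^{-2} = 1/169.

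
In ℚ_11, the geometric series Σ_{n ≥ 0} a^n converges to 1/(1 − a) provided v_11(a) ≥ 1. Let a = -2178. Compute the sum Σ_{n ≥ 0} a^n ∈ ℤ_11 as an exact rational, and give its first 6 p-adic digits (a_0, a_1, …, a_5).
Σ a^n = 1/(1 − a) = 1/2179;  first 6 digits = (1, 0, 4, 9, 4, 7)

v_11(a) = 2 ≥ 1, so the series converges in ℤ_11 to 1/(1 − a) = 1/(1 − (-2178)) = 1/2179. Expand this rational in ℤ_11: compute digits iteratively via d_i = x_i mod 11, x_{i+1} = (x_i − d_i)/11. The first 6 digits are (1, 0, 4, 9, 4, 7).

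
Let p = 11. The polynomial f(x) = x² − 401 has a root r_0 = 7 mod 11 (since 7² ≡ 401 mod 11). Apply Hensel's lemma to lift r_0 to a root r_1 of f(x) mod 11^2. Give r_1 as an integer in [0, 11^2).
r_1 = 84 (mod 121)

Hensel's recurrence: r_{i+1} = r_i − f(r_i)·(f′(r_i))^{-1} mod 11^{i+2}, with f′(x) = 2x. Iterate:
  r_0 = 7 (mod 11)
  r_1 = 84 (mod 121)
Final: r_1 = 84, and one checks f(r_1) ≡ 0 mod 11^2.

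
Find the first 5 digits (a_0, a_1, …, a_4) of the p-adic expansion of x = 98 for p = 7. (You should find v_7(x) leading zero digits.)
(a_0, …, a_4) = (0, 0, 2, 0, 0)

v_7(98) = 2, so a_0 = ... = a_1 = 0. Factor out: x = 7^2 · u with u = 2 a unit in ℤ_7. Expand u iteratively via a_{v+i} = u_i mod 7, u_{i+1} = (u_i − a_{v+i})/7:
  u_0 = 2;  a_2 = 2;  u_1 = (u_0 − 2)/7 = 0
  u_1 = 0;  a_3 = 0;  u_2 = (u_1 − 0)/7 = 0
  u_2 = 0;  a_4 = 0;  u_3 = (u_2 − 0)/7 = 0
Digits: (0, 0, 2, 0, 0).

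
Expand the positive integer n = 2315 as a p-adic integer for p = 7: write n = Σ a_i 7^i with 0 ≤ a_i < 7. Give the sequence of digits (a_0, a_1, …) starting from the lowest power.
(a_0, a_1, …) = (5, 1, 5, 6)

Repeated division by 7 gives the digits low-to-high: 2315 = 5 + 1·7^1 + 5·7^2 + 6·7^3. Digit sequence: (5, 1, 5, 6).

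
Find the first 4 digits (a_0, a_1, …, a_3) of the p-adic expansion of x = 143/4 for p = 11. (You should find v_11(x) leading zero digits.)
(a_0, …, a_3) = (0, 6, 8, 2)

v_11(143/4) = 1, so a_0 = ... = a_0 = 0. Factor out: x = 11^1 · u with u = 13/4 a unit in ℤ_11. Expand u iteratively via a_{v+i} = u_i mod 11, u_{i+1} = (u_i − a_{v+i})/11:
  u_0 = 13/4;  a_1 = 6;  u_1 = (u_0 − 6)/11 = -1/4
  u_1 = -1/4;  a_2 = 8;  u_2 = (u_1 − 8)/11 = -3/4
  u_2 = -3/4;  a_3 = 2;  u_3 = (u_2 − 2)/11 = -1/4
Digits: (0, 6, 8, 2).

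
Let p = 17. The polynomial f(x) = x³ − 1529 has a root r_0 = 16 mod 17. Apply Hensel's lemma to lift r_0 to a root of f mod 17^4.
r_3 = 14959 (mod 83521)

Hensel: r_{i+1} = r_i − f(r_i)/f′(r_i) mod 17^{i+2}, where f′(x) = 3x². Iterate:
  r_0 = 16 (mod 17)
  r_1 = 220 (mod 289)
  r_2 = 220 (mod 4913)
  r_3 = 14959 (mod 83521)
Final: r = 14959 with f(r) ≡ 0 mod 17^4.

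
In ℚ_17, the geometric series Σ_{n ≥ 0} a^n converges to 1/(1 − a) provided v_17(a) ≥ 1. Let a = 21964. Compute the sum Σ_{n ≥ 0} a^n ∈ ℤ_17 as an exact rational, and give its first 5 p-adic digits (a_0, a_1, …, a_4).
Σ a^n = 1/(1 − a) = -1/21963;  first 5 digits = (1, 0, 8, 4, 13)

v_17(a) = 2 ≥ 1, so the series converges in ℤ_17 to 1/(1 − a) = 1/(1 − 21964) = -1/21963. Expand this rational in ℤ_17: compute digits iteratively via d_i = x_i mod 17, x_{i+1} = (x_i − d_i)/17. The first 5 digits are (1, 0, 8, 4, 13).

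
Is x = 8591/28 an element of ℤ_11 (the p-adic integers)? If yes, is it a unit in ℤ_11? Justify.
x ∈ ℤ_11 but not a unit; v_11(x) = 2 > 0

ℤ_11 = {x ∈ ℚ_11 : v_11(x) ≥ 0} and ℤ_11^× = {x ∈ ℤ_11 : v_11(x) = 0}. Here v_11(8591/28) = v_11(num) − v_11(den) = 2; compare against these criteria.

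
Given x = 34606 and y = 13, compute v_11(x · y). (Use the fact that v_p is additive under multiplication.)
v_11(449878) = 3

v_p(x) = 3 (factor: 34606 = 11^3 · 26); v_p(y) = 0 (factor: 13 = 11^0 · 13). Additivity: v_p(xy) = v_p(x) + v_p(y) = 3 + 0 = 3. (Direct check: xy = 449878 = 11^3 · (338).)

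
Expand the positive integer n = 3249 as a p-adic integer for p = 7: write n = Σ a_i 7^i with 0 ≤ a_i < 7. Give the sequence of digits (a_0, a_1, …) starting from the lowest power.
(a_0, a_1, …) = (1, 2, 3, 2, 1)

Repeated division by 7 gives the digits low-to-high: 3249 = 1 + 2·7^1 + 3·7^2 + 2·7^3 + 1·7^4. Digit sequence: (1, 2, 3, 2, 1).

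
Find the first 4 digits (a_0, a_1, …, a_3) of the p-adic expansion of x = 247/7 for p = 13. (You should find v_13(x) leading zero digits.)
(a_0, …, a_3) = (0, 12, 3, 9)

v_13(247/7) = 1, so a_0 = ... = a_0 = 0. Factor out: x = 13^1 · u with u = 19/7 a unit in ℤ_13. Expand u iteratively via a_{v+i} = u_i mod 13, u_{i+1} = (u_i − a_{v+i})/13:
  u_0 = 19/7;  a_1 = 12;  u_1 = (u_0 − 12)/13 = -5/7
  u_1 = -5/7;  a_2 = 3;  u_2 = (u_1 − 3)/13 = -2/7
  u_2 = -2/7;  a_3 = 9;  u_3 = (u_2 − 9)/13 = -5/7
Digits: (0, 12, 3, 9).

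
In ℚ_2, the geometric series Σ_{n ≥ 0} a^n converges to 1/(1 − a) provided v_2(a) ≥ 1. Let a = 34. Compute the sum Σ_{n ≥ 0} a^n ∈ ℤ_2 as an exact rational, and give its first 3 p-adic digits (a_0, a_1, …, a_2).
Σ a^n = 1/(1 − a) = -1/33;  first 3 digits = (1, 1, 1)

v_2(a) = 1 ≥ 1, so the series converges in ℤ_2 to 1/(1 − a) = 1/(1 − 34) = -1/33. Expand this rational in ℤ_2: compute digits iteratively via d_i = x_i mod 2, x_{i+1} = (x_i − d_i)/2. The first 3 digits are (1, 1, 1).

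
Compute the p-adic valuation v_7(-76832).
v_7(-76832) = 4

v_7(n) is the largest exponent k such that 7^k divides n. Factor out: -76832 = -7^4 · 32. (Sign doesn't affect v_p.) So v_7(-76832) = 4.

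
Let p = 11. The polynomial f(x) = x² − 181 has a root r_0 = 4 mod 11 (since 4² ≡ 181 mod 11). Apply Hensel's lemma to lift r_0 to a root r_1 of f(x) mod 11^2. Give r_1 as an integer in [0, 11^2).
r_1 = 70 (mod 121)

Hensel's recurrence: r_{i+1} = r_i − f(r_i)·(f′(r_i))^{-1} mod 11^{i+2}, with f′(x) = 2x. Iterate:
  r_0 = 4 (mod 11)
  r_1 = 70 (mod 121)
Final: r_1 = 70, and one checks f(r_1) ≡ 0 mod 11^2.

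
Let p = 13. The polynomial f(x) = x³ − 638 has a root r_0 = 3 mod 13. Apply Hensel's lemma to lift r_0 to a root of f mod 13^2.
r_1 = 107 (mod 169)

Hensel: r_{i+1} = r_i − f(r_i)/f′(r_i) mod 13^{i+2}, where f′(x) = 3x². Iterate:
  r_0 = 3 (mod 13)
  r_1 = 107 (mod 169)
Final: r = 107 with f(r) ≡ 0 mod 13^2.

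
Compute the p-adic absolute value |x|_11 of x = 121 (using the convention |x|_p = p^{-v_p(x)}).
|121|_11 = 1/121

Step 1 — compute v_11(x) by factoring powers of 11 out of the numerator and denominator: v_11(121) = 2. Step 2 — apply |x|_p = p^{-v_p(x)} = 11^{-2} = 1/121.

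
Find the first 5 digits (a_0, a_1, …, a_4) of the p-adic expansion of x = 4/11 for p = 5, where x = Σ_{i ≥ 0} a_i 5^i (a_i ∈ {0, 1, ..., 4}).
(a_0, …, a_4) = (4, 2, 4, 0, 3)

v_5(4/11) = 0 (numerator and denominator both coprime to 5), so x ∈ ℤ_5^×. Compute digits iteratively via a_i = x_i mod 5, x_{i+1} = (x_i − a_i)/5, with x_0 = x:
  x_0 = 4/11;  a_0 = 4;  x_1 = (x_0 − 4)/5 = -8/11
  x_1 = -8/11;  a_1 = 2;  x_2 = (x_1 − 2)/5 = -6/11
  x_2 = -6/11;  a_2 = 4;  x_3 = (x_2 − 4)/5 = -10/11
  x_3 = -10/11;  a_3 = 0;  x_4 = (x_3 − 0)/5 = -2/11
  x_4 = -2/11;  a_4 = 3;  x_5 = (x_4 − 3)/5 = -7/11
Digits: (4, 2, 4, 0, 3).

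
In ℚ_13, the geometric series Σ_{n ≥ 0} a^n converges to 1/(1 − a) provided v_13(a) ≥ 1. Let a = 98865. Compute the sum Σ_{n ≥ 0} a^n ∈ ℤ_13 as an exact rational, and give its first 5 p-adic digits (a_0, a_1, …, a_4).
Σ a^n = 1/(1 − a) = -1/98864;  first 5 digits = (1, 0, 0, 6, 3)

v_13(a) = 3 ≥ 1, so the series converges in ℤ_13 to 1/(1 − a) = 1/(1 − 98865) = -1/98864. Expand this rational in ℤ_13: compute digits iteratively via d_i = x_i mod 13, x_{i+1} = (x_i − d_i)/13. The first 5 digits are (1, 0, 0, 6, 3).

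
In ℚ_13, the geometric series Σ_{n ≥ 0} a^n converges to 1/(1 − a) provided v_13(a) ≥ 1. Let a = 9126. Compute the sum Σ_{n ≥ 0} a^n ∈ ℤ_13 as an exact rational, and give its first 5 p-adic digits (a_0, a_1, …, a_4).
Σ a^n = 1/(1 − a) = -1/9125;  first 5 digits = (1, 0, 2, 4, 4)

v_13(a) = 2 ≥ 1, so the series converges in ℤ_13 to 1/(1 − a) = 1/(1 − 9126) = -1/9125. Expand this rational in ℤ_13: compute digits iteratively via d_i = x_i mod 13, x_{i+1} = (x_i − d_i)/13. The first 5 digits are (1, 0, 2, 4, 4).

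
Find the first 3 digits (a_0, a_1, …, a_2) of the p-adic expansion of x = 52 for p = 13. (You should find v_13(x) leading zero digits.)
(a_0, …, a_2) = (0, 4, 0)

v_13(52) = 1, so a_0 = ... = a_0 = 0. Factor out: x = 13^1 · u with u = 4 a unit in ℤ_13. Expand u iteratively via a_{v+i} = u_i mod 13, u_{i+1} = (u_i − a_{v+i})/13:
  u_0 = 4;  a_1 = 4;  u_1 = (u_0 − 4)/13 = 0
  u_1 = 0;  a_2 = 0;  u_2 = (u_1 − 0)/13 = 0
Digits: (0, 4, 0).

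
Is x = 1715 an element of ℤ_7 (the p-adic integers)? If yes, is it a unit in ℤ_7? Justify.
x ∈ ℤ_7 but not a unit; v_7(x) = 3 > 0

ℤ_7 = {x ∈ ℚ_7 : v_7(x) ≥ 0} and ℤ_7^× = {x ∈ ℤ_7 : v_7(x) = 0}. Here v_7(1715) = v_7(num) − v_7(den) = 3; compare against these criteria.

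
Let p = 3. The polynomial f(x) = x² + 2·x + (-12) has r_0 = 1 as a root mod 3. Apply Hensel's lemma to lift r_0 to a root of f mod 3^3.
r_2 = 10 (mod 27)

Hensel: r_{i+1} = r_i − f(r_i)·(f′(r_i))^{-1} mod 3^{i+2}, f′(x) = 2x + 2. Iterate:
  r_0 = 1 (mod 3)
  r_1 = 1 (mod 9)
  r_2 = 10 (mod 27)
Final: r = 10 satisfies f(r) ≡ 0 mod 3^3.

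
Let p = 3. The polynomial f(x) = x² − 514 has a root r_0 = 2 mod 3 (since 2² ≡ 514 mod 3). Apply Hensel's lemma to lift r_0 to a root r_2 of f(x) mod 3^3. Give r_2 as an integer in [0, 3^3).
r_2 = 26 (mod 27)

Hensel's recurrence: r_{i+1} = r_i − f(r_i)·(f′(r_i))^{-1} mod 3^{i+2}, with f′(x) = 2x. Iterate:
  r_0 = 2 (mod 3)
  r_1 = 8 (mod 9)
  r_2 = 26 (mod 27)
Final: r_2 = 26, and one checks f(r_2) ≡ 0 mod 3^3.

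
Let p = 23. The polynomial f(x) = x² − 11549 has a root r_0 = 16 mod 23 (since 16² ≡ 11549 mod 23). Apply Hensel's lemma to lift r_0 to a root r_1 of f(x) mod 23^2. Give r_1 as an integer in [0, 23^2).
r_1 = 154 (mod 529)

Hensel's recurrence: r_{i+1} = r_i − f(r_i)·(f′(r_i))^{-1} mod 23^{i+2}, with f′(x) = 2x. Iterate:
  r_0 = 16 (mod 23)
  r_1 = 154 (mod 529)
Final: r_1 = 154, and one checks f(r_1) ≡ 0 mod 23^2.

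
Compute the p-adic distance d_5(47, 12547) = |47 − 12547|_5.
d_5(47, 12547) = 1/3125

Step 1 — x − y = 47 − 12547 = -12500. Step 2 — v_5(-12500) = 5 (factor: -12500 = −(5^5 · 4); the sign does not affect v_p). Step 3 — |x − y|_5 = 5^{-5} = 1/3125.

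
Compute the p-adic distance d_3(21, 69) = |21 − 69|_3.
d_3(21, 69) = 1/3

Step 1 — x − y = 21 − 69 = -48. Step 2 — v_3(-48) = 1 (factor: -48 = −(3^1 · 16); the sign does not affect v_p). Step 3 — |x − y|_3 = 3^{-1} = 1/3.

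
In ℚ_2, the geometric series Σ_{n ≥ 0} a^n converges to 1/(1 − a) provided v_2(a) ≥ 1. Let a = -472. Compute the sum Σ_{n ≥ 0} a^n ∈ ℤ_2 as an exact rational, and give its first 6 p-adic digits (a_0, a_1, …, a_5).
Σ a^n = 1/(1 − a) = 1/473;  first 6 digits = (1, 0, 0, 1, 0, 1)

v_2(a) = 3 ≥ 1, so the series converges in ℤ_2 to 1/(1 − a) = 1/(1 − (-472)) = 1/473. Expand this rational in ℤ_2: compute digits iteratively via d_i = x_i mod 2, x_{i+1} = (x_i − d_i)/2. The first 6 digits are (1, 0, 0, 1, 0, 1).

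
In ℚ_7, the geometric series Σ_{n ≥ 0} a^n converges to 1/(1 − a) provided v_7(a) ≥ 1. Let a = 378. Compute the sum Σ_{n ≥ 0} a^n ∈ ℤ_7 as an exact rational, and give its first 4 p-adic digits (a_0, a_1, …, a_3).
Σ a^n = 1/(1 − a) = -1/377;  first 4 digits = (1, 5, 4, 3)

v_7(a) = 1 ≥ 1, so the series converges in ℤ_7 to 1/(1 − a) = 1/(1 − 378) = -1/377. Expand this rational in ℤ_7: compute digits iteratively via d_i = x_i mod 7, x_{i+1} = (x_i − d_i)/7. The first 4 digits are (1, 5, 4, 3).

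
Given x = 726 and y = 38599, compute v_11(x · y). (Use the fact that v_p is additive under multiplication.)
v_11(28022874) = 5

v_p(x) = 2 (factor: 726 = 11^2 · 6); v_p(y) = 3 (factor: 38599 = 11^3 · 29). Additivity: v_p(xy) = v_p(x) + v_p(y) = 2 + 3 = 5. (Direct check: xy = 28022874 = 11^5 · (174).)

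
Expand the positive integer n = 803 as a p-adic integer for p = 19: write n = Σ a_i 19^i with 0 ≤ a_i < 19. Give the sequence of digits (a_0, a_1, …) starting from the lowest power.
(a_0, a_1, …) = (5, 4, 2)

Repeated division by 19 gives the digits low-to-high: 803 = 5 + 4·19^1 + 2·19^2. Digit sequence: (5, 4, 2).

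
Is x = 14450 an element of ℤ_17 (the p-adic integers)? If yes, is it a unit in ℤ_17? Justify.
x ∈ ℤ_17 but not a unit; v_17(x) = 2 > 0

ℤ_17 = {x ∈ ℚ_17 : v_17(x) ≥ 0} and ℤ_17^× = {x ∈ ℤ_17 : v_17(x) = 0}. Here v_17(14450) = v_17(num) − v_17(den) = 2; compare against these criteria.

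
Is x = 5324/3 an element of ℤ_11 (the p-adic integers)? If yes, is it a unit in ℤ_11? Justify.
x ∈ ℤ_11 but not a unit; v_11(x) = 3 > 0

ℤ_11 = {x ∈ ℚ_11 : v_11(x) ≥ 0} and ℤ_11^× = {x ∈ ℤ_11 : v_11(x) = 0}. Here v_11(5324/3) = v_11(num) − v_11(den) = 3; compare against these criteria.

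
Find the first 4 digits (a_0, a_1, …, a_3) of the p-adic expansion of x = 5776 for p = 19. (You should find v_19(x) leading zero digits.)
(a_0, …, a_3) = (0, 0, 16, 0)

v_19(5776) = 2, so a_0 = ... = a_1 = 0. Factor out: x = 19^2 · u with u = 16 a unit in ℤ_19. Expand u iteratively via a_{v+i} = u_i mod 19, u_{i+1} = (u_i − a_{v+i})/19:
  u_0 = 16;  a_2 = 16;  u_1 = (u_0 − 16)/19 = 0
  u_1 = 0;  a_3 = 0;  u_2 = (u_1 − 0)/19 = 0
Digits: (0, 0, 16, 0).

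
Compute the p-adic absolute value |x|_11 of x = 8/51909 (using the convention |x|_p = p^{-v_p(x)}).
|8/51909|_11 = 1331

Step 1 — compute v_11(x) by factoring powers of 11 out of the numerator and denominator: v_11(8/51909) = -3. Step 2 — apply |x|_p = p^{-v_p(x)} = 11^{3} = 1331.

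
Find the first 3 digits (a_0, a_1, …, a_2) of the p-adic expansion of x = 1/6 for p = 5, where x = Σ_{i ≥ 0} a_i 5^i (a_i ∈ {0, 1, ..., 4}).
(a_0, …, a_2) = (1, 4, 0)

v_5(1/6) = 0 (numerator and denominator both coprime to 5), so x ∈ ℤ_5^×. Compute digits iteratively via a_i = x_i mod 5, x_{i+1} = (x_i − a_i)/5, with x_0 = x:
  x_0 = 1/6;  a_0 = 1;  x_1 = (x_0 − 1)/5 = -1/6
  x_1 = -1/6;  a_1 = 4;  x_2 = (x_1 − 4)/5 = -5/6
  x_2 = -5/6;  a_2 = 0;  x_3 = (x_2 − 0)/5 = -1/6
Digits: (1, 4, 0).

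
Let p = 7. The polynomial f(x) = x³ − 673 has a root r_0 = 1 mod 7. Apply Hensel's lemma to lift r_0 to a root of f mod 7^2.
r_1 = 29 (mod 49)

Hensel: r_{i+1} = r_i − f(r_i)/f′(r_i) mod 7^{i+2}, where f′(x) = 3x². Iterate:
  r_0 = 1 (mod 7)
  r_1 = 29 (mod 49)
Final: r = 29 with f(r) ≡ 0 mod 7^2.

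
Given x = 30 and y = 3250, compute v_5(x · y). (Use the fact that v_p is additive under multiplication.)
v_5(97500) = 4

v_p(x) = 1 (factor: 30 = 5^1 · 6); v_p(y) = 3 (factor: 3250 = 5^3 · 26). Additivity: v_p(xy) = v_p(x) + v_p(y) = 1 + 3 = 4. (Direct check: xy = 97500 = 5^4 · (156).)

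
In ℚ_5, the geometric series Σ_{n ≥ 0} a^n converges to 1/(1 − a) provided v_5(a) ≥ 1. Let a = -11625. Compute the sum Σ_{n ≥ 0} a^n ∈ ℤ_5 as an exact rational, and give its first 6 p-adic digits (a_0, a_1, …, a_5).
Σ a^n = 1/(1 − a) = 1/11626;  first 6 digits = (1, 0, 0, 2, 1, 1)

v_5(a) = 3 ≥ 1, so the series converges in ℤ_5 to 1/(1 − a) = 1/(1 − (-11625)) = 1/11626. Expand this rational in ℤ_5: compute digits iteratively via d_i = x_i mod 5, x_{i+1} = (x_i − d_i)/5. The first 6 digits are (1, 0, 0, 2, 1, 1).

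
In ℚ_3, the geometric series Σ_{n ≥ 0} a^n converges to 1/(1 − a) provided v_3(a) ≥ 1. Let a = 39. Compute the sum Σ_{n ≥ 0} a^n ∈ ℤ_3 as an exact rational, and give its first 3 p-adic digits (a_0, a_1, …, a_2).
Σ a^n = 1/(1 − a) = -1/38;  first 3 digits = (1, 1, 2)

v_3(a) = 1 ≥ 1, so the series converges in ℤ_3 to 1/(1 − a) = 1/(1 − 39) = -1/38. Expand this rational in ℤ_3: compute digits iteratively via d_i = x_i mod 3, x_{i+1} = (x_i − d_i)/3. The first 3 digits are (1, 1, 2).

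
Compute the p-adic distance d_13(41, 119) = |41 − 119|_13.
d_13(41, 119) = 1/13

Step 1 — x − y = 41 − 119 = -78. Step 2 — v_13(-78) = 1 (factor: -78 = −(13^1 · 6); the sign does not affect v_p). Step 3 — |x − y|_13 = 13^{-1} = 1/13.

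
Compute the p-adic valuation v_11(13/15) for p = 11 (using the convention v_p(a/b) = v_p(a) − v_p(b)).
v_11(13/15) = 0

Factor powers of 11 from the numerator and denominator of the reduced fraction: 13 = 11^0 · 13 and 15 = 11^0 · 15. Apply v_p(a/b) = v_p(a) − v_p(b): v_11(13/15) = 0 − 0 = 0.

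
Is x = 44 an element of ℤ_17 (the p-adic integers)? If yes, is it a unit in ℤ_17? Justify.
x ∈ ℤ_17^× (unit); v_17(x) = 0

ℤ_17 = {x ∈ ℚ_17 : v_17(x) ≥ 0} and ℤ_17^× = {x ∈ ℤ_17 : v_17(x) = 0}. Here v_17(44) = v_17(num) − v_17(den) = 0; compare against these criteria.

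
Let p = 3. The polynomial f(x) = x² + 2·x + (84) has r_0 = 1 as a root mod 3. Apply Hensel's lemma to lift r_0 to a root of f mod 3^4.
r_3 = 58 (mod 81)

Hensel: r_{i+1} = r_i − f(r_i)·(f′(r_i))^{-1} mod 3^{i+2}, f′(x) = 2x + 2. Iterate:
  r_0 = 1 (mod 3)
  r_1 = 4 (mod 9)
  r_2 = 4 (mod 27)
  r_3 = 58 (mod 81)
Final: r = 58 satisfies f(r) ≡ 0 mod 3^4.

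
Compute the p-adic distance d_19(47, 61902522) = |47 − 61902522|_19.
d_19(47, 61902522) = 1/2476099

Step 1 — x − y = 47 − 61902522 = -61902475. Step 2 — v_19(-61902475) = 5 (factor: -61902475 = −(19^5 · 25); the sign does not affect v_p). Step 3 — |x − y|_19 = 19^{-5} = 1/2476099.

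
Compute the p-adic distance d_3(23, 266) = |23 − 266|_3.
d_3(23, 266) = 1/243

Step 1 — x − y = 23 − 266 = -243. Step 2 — v_3(-243) = 5 (factor: -243 = −(3^5 · 1); the sign does not affect v_p). Step 3 — |x − y|_3 = 3^{-5} = 1/243.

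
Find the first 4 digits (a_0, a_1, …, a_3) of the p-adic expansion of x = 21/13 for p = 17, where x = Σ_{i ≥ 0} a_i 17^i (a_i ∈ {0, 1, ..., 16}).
(a_0, …, a_3) = (16, 7, 10, 2)

v_17(21/13) = 0 (numerator and denominator both coprime to 17), so x ∈ ℤ_17^×. Compute digits iteratively via a_i = x_i mod 17, x_{i+1} = (x_i − a_i)/17, with x_0 = x:
  x_0 = 21/13;  a_0 = 16;  x_1 = (x_0 − 16)/17 = -11/13
  x_1 = -11/13;  a_1 = 7;  x_2 = (x_1 − 7)/17 = -6/13
  x_2 = -6/13;  a_2 = 10;  x_3 = (x_2 − 10)/17 = -8/13
  x_3 = -8/13;  a_3 = 2;  x_4 = (x_3 − 2)/17 = -2/13
Digits: (16, 7, 10, 2).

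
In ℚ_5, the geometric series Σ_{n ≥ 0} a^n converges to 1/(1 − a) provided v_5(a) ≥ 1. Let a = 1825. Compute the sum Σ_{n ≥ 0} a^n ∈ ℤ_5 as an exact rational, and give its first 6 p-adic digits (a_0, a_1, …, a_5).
Σ a^n = 1/(1 − a) = -1/1824;  first 6 digits = (1, 0, 3, 4, 1, 1)

v_5(a) = 2 ≥ 1, so the series converges in ℤ_5 to 1/(1 − a) = 1/(1 − 1825) = -1/1824. Expand this rational in ℤ_5: compute digits iteratively via d_i = x_i mod 5, x_{i+1} = (x_i − d_i)/5. The first 6 digits are (1, 0, 3, 4, 1, 1).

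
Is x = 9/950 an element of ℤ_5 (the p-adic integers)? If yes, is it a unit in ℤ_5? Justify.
x ∉ ℤ_5 (v_5(x) = -2 < 0)

ℤ_5 = {x ∈ ℚ_5 : v_5(x) ≥ 0} and ℤ_5^× = {x ∈ ℤ_5 : v_5(x) = 0}. Here v_5(9/950) = v_5(num) − v_5(den) = -2; compare against these criteria.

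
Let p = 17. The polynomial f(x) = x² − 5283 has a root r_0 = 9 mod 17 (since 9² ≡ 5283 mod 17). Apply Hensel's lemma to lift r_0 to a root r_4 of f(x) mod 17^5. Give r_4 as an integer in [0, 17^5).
r_4 = 1336634 (mod 1419857)

Hensel's recurrence: r_{i+1} = r_i − f(r_i)·(f′(r_i))^{-1} mod 17^{i+2}, with f′(x) = 2x. Iterate:
  r_0 = 9 (mod 17)
  r_1 = 9 (mod 289)
  r_2 = 298 (mod 4913)
  r_3 = 298 (mod 83521)
  r_4 = 1336634 (mod 1419857)
Final: r_4 = 1336634, and one checks f(r_4) ≡ 0 mod 17^5.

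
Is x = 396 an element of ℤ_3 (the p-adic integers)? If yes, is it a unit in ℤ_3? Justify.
x ∈ ℤ_3 but not a unit; v_3(x) = 2 > 0

ℤ_3 = {x ∈ ℚ_3 : v_3(x) ≥ 0} and ℤ_3^× = {x ∈ ℤ_3 : v_3(x) = 0}. Here v_3(396) = v_3(num) − v_3(den) = 2; compare against these criteria.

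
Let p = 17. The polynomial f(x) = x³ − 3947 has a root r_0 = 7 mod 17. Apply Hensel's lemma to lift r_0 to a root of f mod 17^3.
r_2 = 3356 (mod 4913)

Hensel: r_{i+1} = r_i − f(r_i)/f′(r_i) mod 17^{i+2}, where f′(x) = 3x². Iterate:
  r_0 = 7 (mod 17)
  r_1 = 177 (mod 289)
  r_2 = 3356 (mod 4913)
Final: r = 3356 with f(r) ≡ 0 mod 17^3.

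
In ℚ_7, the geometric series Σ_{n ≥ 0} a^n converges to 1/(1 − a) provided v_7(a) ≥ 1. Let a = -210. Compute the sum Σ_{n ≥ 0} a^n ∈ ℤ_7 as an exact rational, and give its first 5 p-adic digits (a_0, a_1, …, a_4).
Σ a^n = 1/(1 − a) = 1/211;  first 5 digits = (1, 5, 6, 0, 6)

v_7(a) = 1 ≥ 1, so the series converges in ℤ_7 to 1/(1 − a) = 1/(1 − (-210)) = 1/211. Expand this rational in ℤ_7: compute digits iteratively via d_i = x_i mod 7, x_{i+1} = (x_i − d_i)/7. The first 5 digits are (1, 5, 6, 0, 6).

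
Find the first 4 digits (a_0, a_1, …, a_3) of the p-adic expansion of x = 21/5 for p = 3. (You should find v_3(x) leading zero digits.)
(a_0, …, a_3) = (0, 2, 1, 2)

v_3(21/5) = 1, so a_0 = ... = a_0 = 0. Factor out: x = 3^1 · u with u = 7/5 a unit in ℤ_3. Expand u iteratively via a_{v+i} = u_i mod 3, u_{i+1} = (u_i − a_{v+i})/3:
  u_0 = 7/5;  a_1 = 2;  u_1 = (u_0 − 2)/3 = -1/5
  u_1 = -1/5;  a_2 = 1;  u_2 = (u_1 − 1)/3 = -2/5
  u_2 = -2/5;  a_3 = 2;  u_3 = (u_2 − 2)/3 = -4/5
Digits: (0, 2, 1, 2).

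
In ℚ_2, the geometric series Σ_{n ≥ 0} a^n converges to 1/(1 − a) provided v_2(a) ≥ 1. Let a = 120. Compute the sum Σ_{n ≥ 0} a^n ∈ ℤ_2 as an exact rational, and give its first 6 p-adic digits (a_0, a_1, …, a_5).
Σ a^n = 1/(1 − a) = -1/119;  first 6 digits = (1, 0, 0, 1, 1, 1)

v_2(a) = 3 ≥ 1, so the series converges in ℤ_2 to 1/(1 − a) = 1/(1 − 120) = -1/119. Expand this rational in ℤ_2: compute digits iteratively via d_i = x_i mod 2, x_{i+1} = (x_i − d_i)/2. The first 6 digits are (1, 0, 0, 1, 1, 1).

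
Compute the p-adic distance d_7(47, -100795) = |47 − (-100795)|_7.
d_7(47, -100795) = 1/16807

Step 1 — x − y = 47 − (-100795) = 100842. Step 2 — v_7(100842) = 5 (factor: 100842 = (7^5 · 6); the sign does not affect v_p). Step 3 — |x − y|_7 = 7^{-5} = 1/16807.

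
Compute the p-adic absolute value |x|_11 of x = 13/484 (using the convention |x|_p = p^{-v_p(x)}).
|13/484|_11 = 121

Step 1 — compute v_11(x) by factoring powers of 11 out of the numerator and denominator: v_11(13/484) = -2. Step 2 — apply |x|_p = p^{-v_p(x)} = 11^{2} = 121.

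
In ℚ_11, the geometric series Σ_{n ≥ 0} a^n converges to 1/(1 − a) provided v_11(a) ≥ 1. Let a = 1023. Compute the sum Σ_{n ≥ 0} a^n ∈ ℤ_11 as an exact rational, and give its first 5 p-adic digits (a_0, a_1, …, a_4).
Σ a^n = 1/(1 − a) = -1/1022;  first 5 digits = (1, 5, 0, 10, 9)

v_11(a) = 1 ≥ 1, so the series converges in ℤ_11 to 1/(1 − a) = 1/(1 − 1023) = -1/1022. Expand this rational in ℤ_11: compute digits iteratively via d_i = x_i mod 11, x_{i+1} = (x_i − d_i)/11. The first 5 digits are (1, 5, 0, 10, 9).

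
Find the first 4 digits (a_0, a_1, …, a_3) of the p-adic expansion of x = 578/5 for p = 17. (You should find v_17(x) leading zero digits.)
(a_0, …, a_3) = (0, 0, 14, 6)

v_17(578/5) = 2, so a_0 = ... = a_1 = 0. Factor out: x = 17^2 · u with u = 2/5 a unit in ℤ_17. Expand u iteratively via a_{v+i} = u_i mod 17, u_{i+1} = (u_i − a_{v+i})/17:
  u_0 = 2/5;  a_2 = 14;  u_1 = (u_0 − 14)/17 = -4/5
  u_1 = -4/5;  a_3 = 6;  u_2 = (u_1 − 6)/17 = -2/5
Digits: (0, 0, 14, 6).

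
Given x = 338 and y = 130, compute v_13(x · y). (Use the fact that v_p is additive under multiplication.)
v_13(43940) = 3

v_p(x) = 2 (factor: 338 = 13^2 · 2); v_p(y) = 1 (factor: 130 = 13^1 · 10). Additivity: v_p(xy) = v_p(x) + v_p(y) = 2 + 1 = 3. (Direct check: xy = 43940 = 13^3 · (20).)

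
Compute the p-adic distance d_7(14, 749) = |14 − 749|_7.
d_7(14, 749) = 1/49

Step 1 — x − y = 14 − 749 = -735. Step 2 — v_7(-735) = 2 (factor: -735 = −(7^2 · 15); the sign does not affect v_p). Step 3 — |x − y|_7 = 7^{-2} = 1/49.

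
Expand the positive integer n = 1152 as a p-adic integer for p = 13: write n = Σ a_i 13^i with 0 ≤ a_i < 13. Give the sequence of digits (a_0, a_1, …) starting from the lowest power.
(a_0, a_1, …) = (8, 10, 6)

Repeated division by 13 gives the digits low-to-high: 1152 = 8 + 10·13^1 + 6·13^2. Digit sequence: (8, 10, 6).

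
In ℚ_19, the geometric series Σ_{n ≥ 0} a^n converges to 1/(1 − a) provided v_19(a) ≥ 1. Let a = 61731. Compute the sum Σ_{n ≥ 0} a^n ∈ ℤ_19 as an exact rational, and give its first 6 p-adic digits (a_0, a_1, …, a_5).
Σ a^n = 1/(1 − a) = -1/61730;  first 6 digits = (1, 0, 0, 9, 0, 0)

v_19(a) = 3 ≥ 1, so the series converges in ℤ_19 to 1/(1 − a) = 1/(1 − 61731) = -1/61730. Expand this rational in ℤ_19: compute digits iteratively via d_i = x_i mod 19, x_{i+1} = (x_i − d_i)/19. The first 6 digits are (1, 0, 0, 9, 0, 0).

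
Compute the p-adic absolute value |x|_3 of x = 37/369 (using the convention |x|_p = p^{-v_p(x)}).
|37/369|_3 = 9

Step 1 — compute v_3(x) by factoring powers of 3 out of the numerator and denominator: v_3(37/369) = -2. Step 2 — apply |x|_p = p^{-v_p(x)} = 3^{2} = 9.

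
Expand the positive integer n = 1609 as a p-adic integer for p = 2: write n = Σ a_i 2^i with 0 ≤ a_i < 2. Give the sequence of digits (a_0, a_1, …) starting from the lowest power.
(a_0, a_1, …) = (1, 0, 0, 1, 0, 0, 1, 0, 0, 1, 1)

Repeated division by 2 gives the digits low-to-high: 1609 = 1 + 1·2^3 + 1·2^6 + 1·2^9 + 1·2^10. Digit sequence: (1, 0, 0, 1, 0, 0, 1, 0, 0, 1, 1).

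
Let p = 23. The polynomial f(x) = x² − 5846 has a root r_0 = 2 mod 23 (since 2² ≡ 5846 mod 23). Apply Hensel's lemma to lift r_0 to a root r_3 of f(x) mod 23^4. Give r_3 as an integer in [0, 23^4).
r_3 = 233958 (mod 279841)

Hensel's recurrence: r_{i+1} = r_i − f(r_i)·(f′(r_i))^{-1} mod 23^{i+2}, with f′(x) = 2x. Iterate:
  r_0 = 2 (mod 23)
  r_1 = 140 (mod 529)
  r_2 = 2785 (mod 12167)
  r_3 = 233958 (mod 279841)
Final: r_3 = 233958, and one checks f(r_3) ≡ 0 mod 23^4.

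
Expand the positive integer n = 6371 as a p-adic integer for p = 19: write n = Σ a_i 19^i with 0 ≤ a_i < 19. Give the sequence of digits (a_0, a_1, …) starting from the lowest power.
(a_0, a_1, …) = (6, 12, 17)

Repeated division by 19 gives the digits low-to-high: 6371 = 6 + 12·19^1 + 17·19^2. Digit sequence: (6, 12, 17).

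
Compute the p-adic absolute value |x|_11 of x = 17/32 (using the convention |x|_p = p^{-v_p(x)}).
|17/32|_11 = 1

Step 1 — compute v_11(x) by factoring powers of 11 out of the numerator and denominator: v_11(17/32) = 0. Step 2 — apply |x|_p = p^{-v_p(x)} = 11^{0} = 1.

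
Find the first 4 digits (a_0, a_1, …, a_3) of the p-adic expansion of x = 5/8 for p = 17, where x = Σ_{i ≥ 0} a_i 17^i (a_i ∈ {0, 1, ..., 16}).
(a_0, …, a_3) = (7, 6, 6, 6)

v_17(5/8) = 0 (numerator and denominator both coprime to 17), so x ∈ ℤ_17^×. Compute digits iteratively via a_i = x_i mod 17, x_{i+1} = (x_i − a_i)/17, with x_0 = x:
  x_0 = 5/8;  a_0 = 7;  x_1 = (x_0 − 7)/17 = -3/8
  x_1 = -3/8;  a_1 = 6;  x_2 = (x_1 − 6)/17 = -3/8
  x_2 = -3/8;  a_2 = 6;  x_3 = (x_2 − 6)/17 = -3/8
  x_3 = -3/8;  a_3 = 6;  x_4 = (x_3 − 6)/17 = -3/8
Digits: (7, 6, 6, 6).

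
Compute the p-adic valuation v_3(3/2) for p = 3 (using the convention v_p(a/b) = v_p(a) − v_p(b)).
v_3(3/2) = 1

Factor powers of 3 from the numerator and denominator of the reduced fraction: 3 = 3^1 · 1 and 2 = 3^0 · 2. Apply v_p(a/b) = v_p(a) − v_p(b): v_3(3/2) = 1 − 0 = 1.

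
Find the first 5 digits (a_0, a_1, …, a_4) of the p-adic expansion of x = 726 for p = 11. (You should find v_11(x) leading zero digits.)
(a_0, …, a_4) = (0, 0, 6, 0, 0)

v_11(726) = 2, so a_0 = ... = a_1 = 0. Factor out: x = 11^2 · u with u = 6 a unit in ℤ_11. Expand u iteratively via a_{v+i} = u_i mod 11, u_{i+1} = (u_i − a_{v+i})/11:
  u_0 = 6;  a_2 = 6;  u_1 = (u_0 − 6)/11 = 0
  u_1 = 0;  a_3 = 0;  u_2 = (u_1 − 0)/11 = 0
  u_2 = 0;  a_4 = 0;  u_3 = (u_2 − 0)/11 = 0
Digits: (0, 0, 6, 0, 0).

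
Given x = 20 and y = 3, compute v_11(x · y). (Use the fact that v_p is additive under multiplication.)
v_11(60) = 0

v_p(x) = 0 (factor: 20 = 11^0 · 20); v_p(y) = 0 (factor: 3 = 11^0 · 3). Additivity: v_p(xy) = v_p(x) + v_p(y) = 0 + 0 = 0. (Direct check: xy = 60 = 11^0 · (60).)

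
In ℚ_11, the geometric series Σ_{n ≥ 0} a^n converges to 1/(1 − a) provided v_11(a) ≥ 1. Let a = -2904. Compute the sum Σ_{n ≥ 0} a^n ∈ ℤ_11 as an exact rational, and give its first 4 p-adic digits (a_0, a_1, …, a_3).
Σ a^n = 1/(1 − a) = 1/2905;  first 4 digits = (1, 0, 9, 8)

v_11(a) = 2 ≥ 1, so the series converges in ℤ_11 to 1/(1 − a) = 1/(1 − (-2904)) = 1/2905. Expand this rational in ℤ_11: compute digits iteratively via d_i = x_i mod 11, x_{i+1} = (x_i − d_i)/11. The first 4 digits are (1, 0, 9, 8).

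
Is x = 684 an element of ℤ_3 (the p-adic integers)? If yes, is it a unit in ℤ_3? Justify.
x ∈ ℤ_3 but not a unit; v_3(x) = 2 > 0

ℤ_3 = {x ∈ ℚ_3 : v_3(x) ≥ 0} and ℤ_3^× = {x ∈ ℤ_3 : v_3(x) = 0}. Here v_3(684) = v_3(num) − v_3(den) = 2; compare against these criteria.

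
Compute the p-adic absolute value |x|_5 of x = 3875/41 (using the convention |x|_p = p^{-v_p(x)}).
|3875/41|_5 = 1/125

Step 1 — compute v_5(x) by factoring powers of 5 out of the numerator and denominator: v_5(3875/41) = 3. Step 2 — apply |x|_p = p^{-v_p(x)} = 5^{-3} = 1/125.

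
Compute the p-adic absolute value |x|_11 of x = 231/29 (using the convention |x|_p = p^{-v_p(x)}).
|231/29|_11 = 1/11

Step 1 — compute v_11(x) by factoring powers of 11 out of the numerator and denominator: v_11(231/29) = 1. Step 2 — apply |x|_p = p^{-v_p(x)} = 11^{-1} = 1/11.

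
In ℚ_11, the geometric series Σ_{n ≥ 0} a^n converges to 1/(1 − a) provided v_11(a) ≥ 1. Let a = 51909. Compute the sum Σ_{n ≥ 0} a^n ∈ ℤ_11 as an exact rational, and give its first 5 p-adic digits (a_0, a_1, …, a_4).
Σ a^n = 1/(1 − a) = -1/51908;  first 5 digits = (1, 0, 0, 6, 3)

v_11(a) = 3 ≥ 1, so the series converges in ℤ_11 to 1/(1 − a) = 1/(1 − 51909) = -1/51908. Expand this rational in ℤ_11: compute digits iteratively via d_i = x_i mod 11, x_{i+1} = (x_i − d_i)/11. The first 5 digits are (1, 0, 0, 6, 3).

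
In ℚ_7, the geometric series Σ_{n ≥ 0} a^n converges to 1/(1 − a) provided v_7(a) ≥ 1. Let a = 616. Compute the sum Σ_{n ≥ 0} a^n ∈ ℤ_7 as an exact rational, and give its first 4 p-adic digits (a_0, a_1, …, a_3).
Σ a^n = 1/(1 − a) = -1/615;  first 4 digits = (1, 4, 0, 3)

v_7(a) = 1 ≥ 1, so the series converges in ℤ_7 to 1/(1 − a) = 1/(1 − 616) = -1/615. Expand this rational in ℤ_7: compute digits iteratively via d_i = x_i mod 7, x_{i+1} = (x_i − d_i)/7. The first 4 digits are (1, 4, 0, 3).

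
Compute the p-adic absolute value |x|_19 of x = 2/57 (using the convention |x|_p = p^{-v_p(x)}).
|2/57|_19 = 19

Step 1 — compute v_19(x) by factoring powers of 19 out of the numerator and denominator: v_19(2/57) = -1. Step 2 — apply |x|_p = p^{-v_p(x)} = 19^{1} = 19.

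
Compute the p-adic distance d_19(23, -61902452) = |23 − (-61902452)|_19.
d_19(23, -61902452) = 1/2476099

Step 1 — x − y = 23 − (-61902452) = 61902475. Step 2 — v_19(61902475) = 5 (factor: 61902475 = (19^5 · 25); the sign does not affect v_p). Step 3 — |x − y|_19 = 19^{-5} = 1/2476099.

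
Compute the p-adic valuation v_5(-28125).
v_5(-28125) = 5

v_5(n) is the largest exponent k such that 5^k divides n. Factor out: -28125 = -5^5 · 9. (Sign doesn't affect v_p.) So v_5(-28125) = 5.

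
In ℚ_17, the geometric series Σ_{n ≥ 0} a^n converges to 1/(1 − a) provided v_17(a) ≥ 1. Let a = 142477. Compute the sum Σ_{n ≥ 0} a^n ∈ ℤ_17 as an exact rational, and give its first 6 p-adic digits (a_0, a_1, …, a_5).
Σ a^n = 1/(1 − a) = -1/142476;  first 6 digits = (1, 0, 0, 12, 1, 0)

v_17(a) = 3 ≥ 1, so the series converges in ℤ_17 to 1/(1 − a) = 1/(1 − 142477) = -1/142476. Expand this rational in ℤ_17: compute digits iteratively via d_i = x_i mod 17, x_{i+1} = (x_i − d_i)/17. The first 6 digits are (1, 0, 0, 12, 1, 0).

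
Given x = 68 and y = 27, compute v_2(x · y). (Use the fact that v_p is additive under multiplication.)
v_2(1836) = 2

v_p(x) = 2 (factor: 68 = 2^2 · 17); v_p(y) = 0 (factor: 27 = 2^0 · 27). Additivity: v_p(xy) = v_p(x) + v_p(y) = 2 + 0 = 2. (Direct check: xy = 1836 = 2^2 · (459).)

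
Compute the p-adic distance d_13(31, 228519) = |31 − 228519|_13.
d_13(31, 228519) = 1/28561

Step 1 — x − y = 31 − 228519 = -228488. Step 2 — v_13(-228488) = 4 (factor: -228488 = −(13^4 · 8); the sign does not affect v_p). Step 3 — |x − y|_13 = 13^{-4} = 1/28561.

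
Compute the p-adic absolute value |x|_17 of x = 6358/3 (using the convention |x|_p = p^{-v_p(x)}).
|6358/3|_17 = 1/289

Step 1 — compute v_17(x) by factoring powers of 17 out of the numerator and denominator: v_17(6358/3) = 2. Step 2 — apply |x|_p = p^{-v_p(x)} = 17^{-2} = 1/289.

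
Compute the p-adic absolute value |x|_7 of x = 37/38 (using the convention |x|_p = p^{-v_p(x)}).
|37/38|_7 = 1

Step 1 — compute v_7(x) by factoring powers of 7 out of the numerator and denominator: v_7(37/38) = 0. Step 2 — apply |x|_p = p^{-v_p(x)} = 7^{0} = 1.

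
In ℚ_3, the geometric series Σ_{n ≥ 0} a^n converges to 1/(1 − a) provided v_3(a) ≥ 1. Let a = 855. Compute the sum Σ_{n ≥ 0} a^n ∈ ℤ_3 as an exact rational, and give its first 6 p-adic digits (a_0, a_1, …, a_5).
Σ a^n = 1/(1 − a) = -1/854;  first 6 digits = (1, 0, 2, 1, 2, 2)

v_3(a) = 2 ≥ 1, so the series converges in ℤ_3 to 1/(1 − a) = 1/(1 − 855) = -1/854. Expand this rational in ℤ_3: compute digits iteratively via d_i = x_i mod 3, x_{i+1} = (x_i − d_i)/3. The first 6 digits are (1, 0, 2, 1, 2, 2).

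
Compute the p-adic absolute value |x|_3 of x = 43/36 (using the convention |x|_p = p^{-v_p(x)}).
|43/36|_3 = 9

Step 1 — compute v_3(x) by factoring powers of 3 out of the numerator and denominator: v_3(43/36) = -2. Step 2 — apply |x|_p = p^{-v_p(x)} = 3^{2} = 9.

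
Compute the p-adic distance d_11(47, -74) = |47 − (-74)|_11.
d_11(47, -74) = 1/121

Step 1 — x − y = 47 − (-74) = 121. Step 2 — v_11(121) = 2 (factor: 121 = (11^2 · 1); the sign does not affect v_p). Step 3 — |x − y|_11 = 11^{-2} = 1/121.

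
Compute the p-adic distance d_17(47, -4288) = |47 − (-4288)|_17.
d_17(47, -4288) = 1/289

Step 1 — x − y = 47 − (-4288) = 4335. Step 2 — v_17(4335) = 2 (factor: 4335 = (17^2 · 15); the sign does not affect v_p). Step 3 — |x − y|_17 = 17^{-2} = 1/289.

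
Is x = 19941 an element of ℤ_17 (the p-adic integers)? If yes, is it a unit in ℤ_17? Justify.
x ∈ ℤ_17 but not a unit; v_17(x) = 2 > 0

ℤ_17 = {x ∈ ℚ_17 : v_17(x) ≥ 0} and ℤ_17^× = {x ∈ ℤ_17 : v_17(x) = 0}. Here v_17(19941) = v_17(num) − v_17(den) = 2; compare against these criteria.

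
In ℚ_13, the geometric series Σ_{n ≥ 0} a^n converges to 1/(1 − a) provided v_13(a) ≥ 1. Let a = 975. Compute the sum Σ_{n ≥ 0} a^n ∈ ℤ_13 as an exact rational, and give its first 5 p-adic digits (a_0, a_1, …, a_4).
Σ a^n = 1/(1 − a) = -1/974;  first 5 digits = (1, 10, 1, 3, 1)

v_13(a) = 1 ≥ 1, so the series converges in ℤ_13 to 1/(1 − a) = 1/(1 − 975) = -1/974. Expand this rational in ℤ_13: compute digits iteratively via d_i = x_i mod 13, x_{i+1} = (x_i − d_i)/13. The first 5 digits are (1, 10, 1, 3, 1).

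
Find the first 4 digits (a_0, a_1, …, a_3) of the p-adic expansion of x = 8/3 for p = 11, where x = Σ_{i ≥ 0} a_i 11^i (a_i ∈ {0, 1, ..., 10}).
(a_0, …, a_3) = (10, 3, 7, 3)

v_11(8/3) = 0 (numerator and denominator both coprime to 11), so x ∈ ℤ_11^×. Compute digits iteratively via a_i = x_i mod 11, x_{i+1} = (x_i − a_i)/11, with x_0 = x:
  x_0 = 8/3;  a_0 = 10;  x_1 = (x_0 − 10)/11 = -2/3
  x_1 = -2/3;  a_1 = 3;  x_2 = (x_1 − 3)/11 = -1/3
  x_2 = -1/3;  a_2 = 7;  x_3 = (x_2 − 7)/11 = -2/3
  x_3 = -2/3;  a_3 = 3;  x_4 = (x_3 − 3)/11 = -1/3
Digits: (10, 3, 7, 3).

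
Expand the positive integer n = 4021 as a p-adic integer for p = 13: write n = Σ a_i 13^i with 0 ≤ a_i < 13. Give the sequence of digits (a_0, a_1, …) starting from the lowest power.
(a_0, a_1, …) = (4, 10, 10, 1)

Repeated division by 13 gives the digits low-to-high: 4021 = 4 + 10·13^1 + 10·13^2 + 1·13^3. Digit sequence: (4, 10, 10, 1).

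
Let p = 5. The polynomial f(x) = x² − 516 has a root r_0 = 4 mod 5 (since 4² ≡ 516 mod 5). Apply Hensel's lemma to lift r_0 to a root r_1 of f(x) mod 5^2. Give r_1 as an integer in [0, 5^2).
r_1 = 4 (mod 25)

Hensel's recurrence: r_{i+1} = r_i − f(r_i)·(f′(r_i))^{-1} mod 5^{i+2}, with f′(x) = 2x. Iterate:
  r_0 = 4 (mod 5)
  r_1 = 4 (mod 25)
Final: r_1 = 4, and one checks f(r_1) ≡ 0 mod 5^2.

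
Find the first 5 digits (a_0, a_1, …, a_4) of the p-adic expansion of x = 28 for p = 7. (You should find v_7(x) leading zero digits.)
(a_0, …, a_4) = (0, 4, 0, 0, 0)

v_7(28) = 1, so a_0 = ... = a_0 = 0. Factor out: x = 7^1 · u with u = 4 a unit in ℤ_7. Expand u iteratively via a_{v+i} = u_i mod 7, u_{i+1} = (u_i − a_{v+i})/7:
  u_0 = 4;  a_1 = 4;  u_1 = (u_0 − 4)/7 = 0
  u_1 = 0;  a_2 = 0;  u_2 = (u_1 − 0)/7 = 0
  u_2 = 0;  a_3 = 0;  u_3 = (u_2 − 0)/7 = 0
  u_3 = 0;  a_4 = 0;  u_4 = (u_3 − 0)/7 = 0
Digits: (0, 4, 0, 0, 0).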